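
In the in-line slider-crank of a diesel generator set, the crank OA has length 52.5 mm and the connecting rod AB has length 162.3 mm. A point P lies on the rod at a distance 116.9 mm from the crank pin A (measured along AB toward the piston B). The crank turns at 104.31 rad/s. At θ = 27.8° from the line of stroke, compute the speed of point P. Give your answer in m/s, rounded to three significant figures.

3.37

ω = 104.3 rad/s.  Crank-pin speed |V_A| = rω = 5.4763 m/s, perpendicular to OA.
Rod angle: sinφ = −(r/L) sinθ ⇒ φ = -8.677°; ω_rod = −rω cosθ/√(L²−r²sin²θ) = -30.193 rad/s.
V_P = V_A + ω_rod × AP, with AP = 0.1169 m along the rod.
Components: V_Px = −rω sinθ − a·ω_rod·sinφ = -3.0865 m/s;  V_Py = rω cosθ + a·ω_rod·cosφ = +1.3551 m/s.
|V_P| = √(V_Px² + V_Py²) = 3.3709 m/s.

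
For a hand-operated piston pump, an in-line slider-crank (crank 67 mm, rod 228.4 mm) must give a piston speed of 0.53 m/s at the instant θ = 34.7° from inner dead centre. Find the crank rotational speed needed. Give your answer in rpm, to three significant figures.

107

For an in-line slider-crank, |v_piston| = rω|sinθ|·[1 + r cosθ/√(L² − r² sin²θ)].
With r = 0.067 m, L = 0.2284 m, θ = 34.7°: the bracketed kinematic factor |dx/dθ| = 0.047471 m.
ω = v/|dx/dθ| = 0.53/0.047471 = 11.165 rad/s.
N = 60ω/(2π) = 106.61 rpm.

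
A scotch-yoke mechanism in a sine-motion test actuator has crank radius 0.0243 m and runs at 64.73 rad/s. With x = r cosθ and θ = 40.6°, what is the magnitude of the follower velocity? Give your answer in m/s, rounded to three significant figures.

ω = 64.73 rad/s
x = r cosθ ⇒ ẋ = −rω sinθ.
|v| = rω|sinθ| = 0.0243·64.73·|sin 40.6°| = 1.0236 m/s.

1.02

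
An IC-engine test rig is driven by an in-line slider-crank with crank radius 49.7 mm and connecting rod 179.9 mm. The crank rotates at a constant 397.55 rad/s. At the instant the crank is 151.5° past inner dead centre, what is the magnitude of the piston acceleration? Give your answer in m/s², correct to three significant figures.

5680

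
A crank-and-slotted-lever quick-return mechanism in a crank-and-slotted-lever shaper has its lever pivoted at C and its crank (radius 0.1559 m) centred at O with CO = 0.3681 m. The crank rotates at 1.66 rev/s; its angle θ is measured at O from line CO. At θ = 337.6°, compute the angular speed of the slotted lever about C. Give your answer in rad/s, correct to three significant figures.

3.03

ω = 10.43 rad/s (from 1.66 rev/s).
Crank pin A relative to C: A = (d + r cosθ, r sinθ); lever angle φ = atan2(r sinθ, d + r cosθ).
Differentiating tanφ: φ̇ = rω(d cosθ + r)/(d² + r² + 2dr cosθ).
d² + r² + 2dr cosθ = |CA|² = 0.265916 m²;  d cosθ + r = +0.49623 m.
|ω_lever| = |0.1559·10.43·+0.49623| / 0.265916 = 3.0344 rad/s.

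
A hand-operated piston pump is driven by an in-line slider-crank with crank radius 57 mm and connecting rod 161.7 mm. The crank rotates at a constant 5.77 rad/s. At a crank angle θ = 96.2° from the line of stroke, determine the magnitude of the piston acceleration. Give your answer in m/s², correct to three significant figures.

ω = 5.77 rad/s
x(θ) = r cosθ + √(L² − r² sin²θ); with ω constant, a = ω²·d²x/dθ².
d²x/dθ² = −r cosθ − r²(cos2θ)/√u − r⁴ sin²2θ/(4u^{3/2}),  u = L² − r² sin²θ = 0.0229358 m².
Substituting r = 0.057 m, L = 0.1617 m, θ = 96.2°: d²x/dθ² = +0.027074 m.
a = ω²·d²x/dθ² = (5.77)²·(+0.027074) = +0.90136 m/s²;  |a| = 0.90136 m/s².

0.901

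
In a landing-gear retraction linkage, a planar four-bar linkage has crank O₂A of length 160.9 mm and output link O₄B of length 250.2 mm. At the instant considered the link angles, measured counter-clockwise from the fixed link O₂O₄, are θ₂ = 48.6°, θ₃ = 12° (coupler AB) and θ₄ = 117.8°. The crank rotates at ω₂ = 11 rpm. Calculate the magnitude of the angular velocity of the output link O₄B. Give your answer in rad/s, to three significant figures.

0.459

ω₂ = 1.152 rad/s (from 11 rpm).
Differentiating the loop-closure r₂e^{iθ₂}+r₃e^{iθ₃}=r₁+r₄e^{iθ₄} gives r₂ω₂e^{iθ₂}+r₃ω₃e^{iθ₃}=r₄ω₄e^{iθ₄}.
Eliminating the other unknown: ω₄ = r₂ω₂ sin(θ₂−θ₃) / [r₄ sin(θ₄−θ₃)].
Numerator sine = +0.59622; denominator sine = +0.96222.
Result = 0.1609·1.152·(+0.59622) / (0.2502·(+0.96222)) = +0.45901 rad/s; magnitude 0.45901 rad/s.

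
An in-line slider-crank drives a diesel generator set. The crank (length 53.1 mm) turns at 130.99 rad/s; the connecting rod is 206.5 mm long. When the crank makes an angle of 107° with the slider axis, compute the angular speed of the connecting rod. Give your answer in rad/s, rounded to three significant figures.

10.2

ω = 131 rad/s
The rod makes angle φ with the slider axis where L sinφ = r sinθ; differentiating, L cosφ·φ̇ = r ω cosθ.
L cosφ = √(L² − r² sin²θ) = 0.20016 m.
|ω_rod| = r ω |cosθ| / √(L² − r² sin²θ) = 0.0531·131·0.29237/0.20016 = 10.16 rad/s.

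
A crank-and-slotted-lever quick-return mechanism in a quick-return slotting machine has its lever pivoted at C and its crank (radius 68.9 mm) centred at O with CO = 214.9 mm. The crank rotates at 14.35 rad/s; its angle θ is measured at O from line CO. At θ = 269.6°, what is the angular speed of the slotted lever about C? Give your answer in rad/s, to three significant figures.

ω = 14.35 rad/s
Crank pin A relative to C: A = (d + r cosθ, r sinθ); lever angle φ = atan2(r sinθ, d + r cosθ).
Differentiating tanφ: φ̇ = rω(d cosθ + r)/(d² + r² + 2dr cosθ).
d² + r² + 2dr cosθ = |CA|² = 0.0507225 m²;  d cosθ + r = +0.0674 m.
|ω_lever| = |0.0689·14.35·+0.0674| / 0.0507225 = 1.3138 rad/s.

1.31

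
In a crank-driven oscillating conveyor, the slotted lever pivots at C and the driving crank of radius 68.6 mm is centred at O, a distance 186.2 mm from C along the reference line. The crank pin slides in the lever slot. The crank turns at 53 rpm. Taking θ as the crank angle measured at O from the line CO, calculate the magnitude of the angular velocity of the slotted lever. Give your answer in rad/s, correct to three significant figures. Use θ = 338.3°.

1.46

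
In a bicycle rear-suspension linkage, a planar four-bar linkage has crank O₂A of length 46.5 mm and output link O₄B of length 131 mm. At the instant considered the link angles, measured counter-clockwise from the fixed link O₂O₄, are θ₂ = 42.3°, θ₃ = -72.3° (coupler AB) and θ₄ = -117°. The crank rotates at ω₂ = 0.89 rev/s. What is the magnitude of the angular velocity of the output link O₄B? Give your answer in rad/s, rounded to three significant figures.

2.57

ω₂ = 5.592 rad/s (from 0.89 rev/s).
Differentiating the loop-closure r₂e^{iθ₂}+r₃e^{iθ₃}=r₁+r₄e^{iθ₄} gives r₂ω₂e^{iθ₂}+r₃ω₃e^{iθ₃}=r₄ω₄e^{iθ₄}.
Eliminating the other unknown: ω₄ = r₂ω₂ sin(θ₂−θ₃) / [r₄ sin(θ₄−θ₃)].
Numerator sine = +0.90924; denominator sine = -0.70339.
Result = 0.0465·5.592·(+0.90924) / (0.131·(-0.70339)) = -2.5658 rad/s; magnitude 2.5658 rad/s.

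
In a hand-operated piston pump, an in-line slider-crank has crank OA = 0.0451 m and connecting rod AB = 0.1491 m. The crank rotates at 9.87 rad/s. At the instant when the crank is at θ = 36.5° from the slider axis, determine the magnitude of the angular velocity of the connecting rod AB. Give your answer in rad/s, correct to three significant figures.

ω = 9.87 rad/s
The rod makes angle φ with the slider axis where L sinφ = r sinθ; differentiating, L cosφ·φ̇ = r ω cosθ.
L cosφ = √(L² − r² sin²θ) = 0.14667 m.
|ω_rod| = r ω |cosθ| / √(L² − r² sin²θ) = 0.0451·9.87·0.80386/0.14667 = 2.4397 rad/s.

2.44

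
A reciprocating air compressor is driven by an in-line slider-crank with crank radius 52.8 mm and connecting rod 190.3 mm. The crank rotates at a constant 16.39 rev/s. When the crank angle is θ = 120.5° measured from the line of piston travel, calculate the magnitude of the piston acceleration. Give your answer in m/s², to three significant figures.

359

ω = 2π·16.4 = 103 rad/s
x(θ) = r cosθ + √(L² − r² sin²θ); with ω constant, a = ω²·d²x/dθ².
d²x/dθ² = −r cosθ − r²(cos2θ)/√u − r⁴ sin²2θ/(4u^{3/2}),  u = L² − r² sin²θ = 0.0341444 m².
Substituting r = 0.0528 m, L = 0.1903 m, θ = 120.5°: d²x/dθ² = +0.033877 m.
a = ω²·d²x/dθ² = (103)²·(+0.033877) = +359.27 m/s²;  |a| = 359.27 m/s².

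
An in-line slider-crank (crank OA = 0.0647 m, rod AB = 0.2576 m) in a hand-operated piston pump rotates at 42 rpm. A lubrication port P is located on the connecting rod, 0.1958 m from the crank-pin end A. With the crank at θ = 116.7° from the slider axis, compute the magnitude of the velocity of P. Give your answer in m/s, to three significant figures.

ω = 4.398 rad/s.  Crank-pin speed |V_A| = rω = 0.28457 m/s, perpendicular to OA.
Rod angle: sinφ = −(r/L) sinθ ⇒ φ = -12.967°; ω_rod = −rω cosθ/√(L²−r²sin²θ) = +0.50934 rad/s.
V_P = V_A + ω_rod × AP, with AP = 0.1958 m along the rod.
Components: V_Px = −rω sinθ − a·ω_rod·sinφ = -0.23185 m/s;  V_Py = rω cosθ + a·ω_rod·cosφ = -0.030675 m/s.
|V_P| = √(V_Px² + V_Py²) = 0.23387 m/s.

0.234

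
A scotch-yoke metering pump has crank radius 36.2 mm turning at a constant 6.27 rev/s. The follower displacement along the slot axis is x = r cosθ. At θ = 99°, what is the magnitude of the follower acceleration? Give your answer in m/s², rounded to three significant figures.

8.79

ω = 39.4 rad/s (from 6.27 rev/s).
x = r cosθ ⇒ ẍ = −rω² cosθ (ω constant).
|a| = rω²|cosθ| = 0.0362·(39.4)²·|cos 99°| = 8.7889 m/s².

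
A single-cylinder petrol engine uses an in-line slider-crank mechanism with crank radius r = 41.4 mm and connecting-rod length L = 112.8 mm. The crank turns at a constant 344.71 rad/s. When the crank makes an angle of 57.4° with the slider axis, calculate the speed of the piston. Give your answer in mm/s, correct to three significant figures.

14500

ω = 344.7 rad/s
For an in-line slider-crank, x = r cosθ + √(L² − r² sin²θ), so v = −rω sinθ·[1 + r cosθ/√(L² − r² sin²θ)].
With r = 0.0414 m, L = 0.1128 m, θ = 57.4°: √(L² − r² sin²θ) = 0.10727 m.
v = −0.0414·344.7·0.84245·[1 + 0.0414·0.53877/0.10727] = -14.522 m/s.
|v| = 14.522 m/s = 14522 mm/s.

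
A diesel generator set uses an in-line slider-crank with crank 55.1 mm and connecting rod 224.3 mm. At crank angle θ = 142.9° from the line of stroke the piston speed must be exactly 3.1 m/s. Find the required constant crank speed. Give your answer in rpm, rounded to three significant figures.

For an in-line slider-crank, |v_piston| = rω|sinθ|·[1 + r cosθ/√(L² − r² sin²θ)].
With r = 0.0551 m, L = 0.2243 m, θ = 142.9°: the bracketed kinematic factor |dx/dθ| = 0.026652 m.
ω = v/|dx/dθ| = 3.1/0.026652 = 116.31 rad/s.
N = 60ω/(2π) = 1110.7 rpm.

1110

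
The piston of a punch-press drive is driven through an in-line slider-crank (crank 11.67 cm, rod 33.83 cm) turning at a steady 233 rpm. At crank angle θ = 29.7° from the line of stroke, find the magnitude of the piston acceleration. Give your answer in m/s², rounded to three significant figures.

73.3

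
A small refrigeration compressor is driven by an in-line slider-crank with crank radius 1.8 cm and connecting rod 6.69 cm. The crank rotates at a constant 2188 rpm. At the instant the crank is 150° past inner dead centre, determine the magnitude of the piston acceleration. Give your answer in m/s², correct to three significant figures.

687

ω = 2π·2188/60 = 229.1 rad/s
x(θ) = r cosθ + √(L² − r² sin²θ); with ω constant, a = ω²·d²x/dθ².
d²x/dθ² = −r cosθ − r²(cos2θ)/√u − r⁴ sin²2θ/(4u^{3/2}),  u = L² − r² sin²θ = 0.00439461 m².
Substituting r = 0.018 m, L = 0.0669 m, θ = 150°: d²x/dθ² = +0.013077 m.
a = ω²·d²x/dθ² = (229.1)²·(+0.013077) = +686.54 m/s²;  |a| = 686.54 m/s².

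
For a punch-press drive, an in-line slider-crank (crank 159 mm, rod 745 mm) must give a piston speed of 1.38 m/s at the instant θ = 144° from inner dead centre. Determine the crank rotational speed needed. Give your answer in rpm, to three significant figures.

For an in-line slider-crank, |v_piston| = rω|sinθ|·[1 + r cosθ/√(L² − r² sin²θ)].
With r = 0.159 m, L = 0.745 m, θ = 144°: the bracketed kinematic factor |dx/dθ| = 0.077193 m.
ω = v/|dx/dθ| = 1.38/0.077193 = 17.877 rad/s.
N = 60ω/(2π) = 170.72 rpm.

171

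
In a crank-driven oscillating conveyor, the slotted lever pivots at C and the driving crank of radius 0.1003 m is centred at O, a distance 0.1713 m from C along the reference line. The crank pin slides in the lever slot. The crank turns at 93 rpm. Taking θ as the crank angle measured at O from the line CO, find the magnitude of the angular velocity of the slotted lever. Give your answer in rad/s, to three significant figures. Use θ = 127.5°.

0.210

ω = 9.739 rad/s (from 93 rpm).
Crank pin A relative to C: A = (d + r cosθ, r sinθ); lever angle φ = atan2(r sinθ, d + r cosθ).
Differentiating tanφ: φ̇ = rω(d cosθ + r)/(d² + r² + 2dr cosθ).
d² + r² + 2dr cosθ = |CA|² = 0.018485 m²;  d cosθ + r = -0.0039808 m.
|ω_lever| = |0.1003·9.739·-0.0039808| / 0.018485 = 0.21036 rad/s.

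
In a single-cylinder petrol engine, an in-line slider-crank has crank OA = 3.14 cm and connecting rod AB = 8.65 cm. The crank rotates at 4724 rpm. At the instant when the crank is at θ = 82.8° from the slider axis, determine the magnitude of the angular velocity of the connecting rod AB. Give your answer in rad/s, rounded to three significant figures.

ω = 494.7 rad/s (converted from 4724 rpm).
The rod makes angle φ with the slider axis where L sinφ = r sinθ; differentiating, L cosφ·φ̇ = r ω cosθ.
L cosφ = √(L² − r² sin²θ) = 0.080696 m.
|ω_rod| = r ω |cosθ| / √(L² − r² sin²θ) = 0.0314·494.7·0.12533/0.080696 = 24.126 rad/s.

24.1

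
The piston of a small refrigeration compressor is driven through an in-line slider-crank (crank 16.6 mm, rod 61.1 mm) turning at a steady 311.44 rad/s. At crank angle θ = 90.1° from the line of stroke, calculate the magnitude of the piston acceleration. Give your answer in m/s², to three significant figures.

ω = 311.4 rad/s
x(θ) = r cosθ + √(L² − r² sin²θ); with ω constant, a = ω²·d²x/dθ².
d²x/dθ² = −r cosθ − r²(cos2θ)/√u − r⁴ sin²2θ/(4u^{3/2}),  u = L² − r² sin²θ = 0.00345765 m².
Substituting r = 0.0166 m, L = 0.0611 m, θ = 90.1°: d²x/dθ² = +0.0047152 m.
a = ω²·d²x/dθ² = (311.4)²·(+0.0047152) = +457.35 m/s²;  |a| = 457.35 m/s².

457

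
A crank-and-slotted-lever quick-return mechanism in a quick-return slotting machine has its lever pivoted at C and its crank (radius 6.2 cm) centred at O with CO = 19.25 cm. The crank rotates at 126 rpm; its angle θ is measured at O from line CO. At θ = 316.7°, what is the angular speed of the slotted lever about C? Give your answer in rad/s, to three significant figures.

2.84

ω = 13.19 rad/s (from 126 rpm).
Crank pin A relative to C: A = (d + r cosθ, r sinθ); lever angle φ = atan2(r sinθ, d + r cosθ).
Differentiating tanφ: φ̇ = rω(d cosθ + r)/(d² + r² + 2dr cosθ).
d² + r² + 2dr cosθ = |CA|² = 0.0582722 m²;  d cosθ + r = +0.2021 m.
|ω_lever| = |0.062·13.19·+0.2021| / 0.0582722 = 2.8372 rad/s.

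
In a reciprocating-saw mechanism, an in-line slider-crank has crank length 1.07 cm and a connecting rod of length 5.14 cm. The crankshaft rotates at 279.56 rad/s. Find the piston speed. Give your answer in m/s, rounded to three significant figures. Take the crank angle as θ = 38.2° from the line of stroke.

ω = 279.6 rad/s
For an in-line slider-crank, x = r cosθ + √(L² − r² sin²θ), so v = −rω sinθ·[1 + r cosθ/√(L² − r² sin²θ)].
With r = 0.0107 m, L = 0.0514 m, θ = 38.2°: √(L² − r² sin²θ) = 0.050972 m.
v = −0.0107·279.6·0.61841·[1 + 0.0107·0.78586/0.050972] = -2.155 m/s.
|v| = 2.155 m/s.

2.15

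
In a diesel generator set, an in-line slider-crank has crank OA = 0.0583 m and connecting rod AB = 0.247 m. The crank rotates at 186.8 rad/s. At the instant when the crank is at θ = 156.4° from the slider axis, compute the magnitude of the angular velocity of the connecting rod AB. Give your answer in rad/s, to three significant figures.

ω = 186.8 rad/s
The rod makes angle φ with the slider axis where L sinφ = r sinθ; differentiating, L cosφ·φ̇ = r ω cosθ.
L cosφ = √(L² − r² sin²θ) = 0.24589 m.
|ω_rod| = r ω |cosθ| / √(L² − r² sin²θ) = 0.0583·186.8·0.91636/0.24589 = 40.585 rad/s.

40.6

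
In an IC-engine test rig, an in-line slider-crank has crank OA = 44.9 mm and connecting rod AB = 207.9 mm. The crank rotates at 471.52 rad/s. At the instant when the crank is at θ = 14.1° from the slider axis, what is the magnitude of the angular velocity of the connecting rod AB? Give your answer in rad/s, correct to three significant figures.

ω = 471.5 rad/s
The rod makes angle φ with the slider axis where L sinφ = r sinθ; differentiating, L cosφ·φ̇ = r ω cosθ.
L cosφ = √(L² − r² sin²θ) = 0.20761 m.
|ω_rod| = r ω |cosθ| / √(L² − r² sin²θ) = 0.0449·471.5·0.96987/0.20761 = 98.903 rad/s.

98.9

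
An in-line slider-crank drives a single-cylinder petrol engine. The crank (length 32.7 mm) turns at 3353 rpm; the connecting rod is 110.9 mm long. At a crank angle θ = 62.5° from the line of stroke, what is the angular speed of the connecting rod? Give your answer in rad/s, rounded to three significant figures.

49.5

ω = 351.1 rad/s (converted from 3353 rpm).
The rod makes angle φ with the slider axis where L sinφ = r sinθ; differentiating, L cosφ·φ̇ = r ω cosθ.
L cosφ = √(L² − r² sin²θ) = 0.10704 m.
|ω_rod| = r ω |cosθ| / √(L² − r² sin²θ) = 0.0327·351.1·0.46175/0.10704 = 49.53 rad/s.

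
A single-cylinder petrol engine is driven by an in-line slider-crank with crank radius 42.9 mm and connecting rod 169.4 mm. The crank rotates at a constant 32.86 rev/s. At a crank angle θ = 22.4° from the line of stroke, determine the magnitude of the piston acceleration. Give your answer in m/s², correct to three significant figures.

ω = 2π·32.9 = 206.5 rad/s
x(θ) = r cosθ + √(L² − r² sin²θ); with ω constant, a = ω²·d²x/dθ².
d²x/dθ² = −r cosθ − r²(cos2θ)/√u − r⁴ sin²2θ/(4u^{3/2}),  u = L² − r² sin²θ = 0.0284291 m².
Substituting r = 0.0429 m, L = 0.1694 m, θ = 22.4°: d²x/dθ² = -0.047496 m.
a = ω²·d²x/dθ² = (206.5)²·(-0.047496) = -2024.7 m/s²;  |a| = 2024.7 m/s².

2020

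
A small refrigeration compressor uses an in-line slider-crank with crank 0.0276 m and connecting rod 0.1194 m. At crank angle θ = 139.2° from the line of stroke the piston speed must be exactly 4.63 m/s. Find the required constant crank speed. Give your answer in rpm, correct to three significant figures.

2980

For an in-line slider-crank, |v_piston| = rω|sinθ|·[1 + r cosθ/√(L² − r² sin²θ)].
With r = 0.0276 m, L = 0.1194 m, θ = 139.2°: the bracketed kinematic factor |dx/dθ| = 0.014842 m.
ω = v/|dx/dθ| = 4.63/0.014842 = 311.95 rad/s.
N = 60ω/(2π) = 2978.9 rpm.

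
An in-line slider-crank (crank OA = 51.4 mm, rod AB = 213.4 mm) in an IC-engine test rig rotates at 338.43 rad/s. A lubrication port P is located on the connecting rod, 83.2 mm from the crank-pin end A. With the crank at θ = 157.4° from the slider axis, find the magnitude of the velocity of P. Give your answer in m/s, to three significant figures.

11.5

ω = 338.4 rad/s.  Crank-pin speed |V_A| = rω = 17.395 m/s, perpendicular to OA.
Rod angle: sinφ = −(r/L) sinθ ⇒ φ = -5.311°; ω_rod = −rω cosθ/√(L²−r²sin²θ) = +75.58 rad/s.
V_P = V_A + ω_rod × AP, with AP = 0.0832 m along the rod.
Components: V_Px = −rω sinθ − a·ω_rod·sinφ = -6.1029 m/s;  V_Py = rω cosθ + a·ω_rod·cosφ = -9.7983 m/s.
|V_P| = √(V_Px² + V_Py²) = 11.543 m/s.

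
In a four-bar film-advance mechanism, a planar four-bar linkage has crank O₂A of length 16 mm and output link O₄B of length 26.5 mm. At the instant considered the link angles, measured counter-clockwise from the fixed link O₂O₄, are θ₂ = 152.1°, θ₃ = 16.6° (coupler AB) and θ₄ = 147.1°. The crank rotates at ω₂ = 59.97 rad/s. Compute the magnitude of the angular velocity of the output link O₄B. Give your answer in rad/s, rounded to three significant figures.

ω₂ = 59.97 rad/s
Differentiating the loop-closure r₂e^{iθ₂}+r₃e^{iθ₃}=r₁+r₄e^{iθ₄} gives r₂ω₂e^{iθ₂}+r₃ω₃e^{iθ₃}=r₄ω₄e^{iθ₄}.
Eliminating the other unknown: ω₄ = r₂ω₂ sin(θ₂−θ₃) / [r₄ sin(θ₄−θ₃)].
Numerator sine = +0.70091; denominator sine = +0.76041.
Result = 0.016·59.97·(+0.70091) / (0.0265·(+0.76041)) = +33.375 rad/s; magnitude 33.375 rad/s.

33.4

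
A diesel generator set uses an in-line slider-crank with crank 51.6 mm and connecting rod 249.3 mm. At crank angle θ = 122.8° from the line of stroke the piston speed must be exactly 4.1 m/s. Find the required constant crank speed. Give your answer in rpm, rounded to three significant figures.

For an in-line slider-crank, |v_piston| = rω|sinθ|·[1 + r cosθ/√(L² − r² sin²θ)].
With r = 0.0516 m, L = 0.2493 m, θ = 122.8°: the bracketed kinematic factor |dx/dθ| = 0.038435 m.
ω = v/|dx/dθ| = 4.1/0.038435 = 106.67 rad/s.
N = 60ω/(2π) = 1018.7 rpm.

1020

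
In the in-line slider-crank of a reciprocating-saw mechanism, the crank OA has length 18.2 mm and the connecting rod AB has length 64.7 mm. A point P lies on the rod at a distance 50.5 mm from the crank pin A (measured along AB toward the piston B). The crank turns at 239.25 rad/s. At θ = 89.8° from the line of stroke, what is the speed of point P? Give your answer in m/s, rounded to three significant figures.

4.36

ω = 239.2 rad/s.  Crank-pin speed |V_A| = rω = 4.3544 m/s, perpendicular to OA.
Rod angle: sinφ = −(r/L) sinθ ⇒ φ = -16.338°; ω_rod = −rω cosθ/√(L²−r²sin²θ) = -0.24481 rad/s.
V_P = V_A + ω_rod × AP, with AP = 0.0505 m along the rod.
Components: V_Px = −rω sinθ − a·ω_rod·sinφ = -4.3578 m/s;  V_Py = rω cosθ + a·ω_rod·cosφ = +0.0033359 m/s.
|V_P| = √(V_Px² + V_Py²) = 4.3578 m/s.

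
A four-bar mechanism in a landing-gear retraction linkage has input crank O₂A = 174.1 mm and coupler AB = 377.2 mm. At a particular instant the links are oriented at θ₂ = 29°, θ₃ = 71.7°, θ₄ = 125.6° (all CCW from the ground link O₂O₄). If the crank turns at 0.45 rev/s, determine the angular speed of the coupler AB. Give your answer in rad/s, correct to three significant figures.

1.60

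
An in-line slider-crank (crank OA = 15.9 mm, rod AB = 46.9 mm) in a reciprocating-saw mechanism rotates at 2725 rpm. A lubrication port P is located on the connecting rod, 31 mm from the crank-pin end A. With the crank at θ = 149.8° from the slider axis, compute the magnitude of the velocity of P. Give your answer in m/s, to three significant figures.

ω = 285.4 rad/s.  Crank-pin speed |V_A| = rω = 4.5372 m/s, perpendicular to OA.
Rod angle: sinφ = −(r/L) sinθ ⇒ φ = -9.819°; ω_rod = −rω cosθ/√(L²−r²sin²θ) = +84.855 rad/s.
V_P = V_A + ω_rod × AP, with AP = 0.031 m along the rod.
Components: V_Px = −rω sinθ − a·ω_rod·sinφ = -1.8337 m/s;  V_Py = rω cosθ + a·ω_rod·cosφ = -1.3294 m/s.
|V_P| = √(V_Px² + V_Py²) = 2.2649 m/s.

2.26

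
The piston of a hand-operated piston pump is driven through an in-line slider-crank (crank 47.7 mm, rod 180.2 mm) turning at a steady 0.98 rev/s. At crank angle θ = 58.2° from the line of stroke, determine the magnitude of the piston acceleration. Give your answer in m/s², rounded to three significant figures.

0.742

ω = 2π·0.98 = 6.158 rad/s
x(θ) = r cosθ + √(L² − r² sin²θ); with ω constant, a = ω²·d²x/dθ².
d²x/dθ² = −r cosθ − r²(cos2θ)/√u − r⁴ sin²2θ/(4u^{3/2}),  u = L² − r² sin²θ = 0.0308286 m².
Substituting r = 0.0477 m, L = 0.1802 m, θ = 58.2°: d²x/dθ² = -0.019566 m.
a = ω²·d²x/dθ² = (6.158)²·(-0.019566) = -0.74184 m/s²;  |a| = 0.74184 m/s².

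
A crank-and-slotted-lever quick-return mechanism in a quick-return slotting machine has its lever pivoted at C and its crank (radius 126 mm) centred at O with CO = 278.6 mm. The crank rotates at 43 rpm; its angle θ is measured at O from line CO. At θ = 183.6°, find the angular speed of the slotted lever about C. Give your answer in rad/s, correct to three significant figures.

3.68

ω = 4.503 rad/s (from 43 rpm).
Crank pin A relative to C: A = (d + r cosθ, r sinθ); lever angle φ = atan2(r sinθ, d + r cosθ).
Differentiating tanφ: φ̇ = rω(d cosθ + r)/(d² + r² + 2dr cosθ).
d² + r² + 2dr cosθ = |CA|² = 0.0234253 m²;  d cosθ + r = -0.15205 m.
|ω_lever| = |0.126·4.503·-0.15205| / 0.0234253 = 3.6827 rad/s.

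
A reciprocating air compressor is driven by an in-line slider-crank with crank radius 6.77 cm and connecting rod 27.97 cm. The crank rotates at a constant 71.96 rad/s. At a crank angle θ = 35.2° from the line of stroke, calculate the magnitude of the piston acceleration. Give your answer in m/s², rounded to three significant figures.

ω = 71.96 rad/s
x(θ) = r cosθ + √(L² − r² sin²θ); with ω constant, a = ω²·d²x/dθ².
d²x/dθ² = −r cosθ − r²(cos2θ)/√u − r⁴ sin²2θ/(4u^{3/2}),  u = L² − r² sin²θ = 0.0767092 m².
Substituting r = 0.0677 m, L = 0.2797 m, θ = 35.2°: d²x/dθ² = -0.061091 m.
a = ω²·d²x/dθ² = (71.96)²·(-0.061091) = -316.35 m/s²;  |a| = 316.35 m/s².

316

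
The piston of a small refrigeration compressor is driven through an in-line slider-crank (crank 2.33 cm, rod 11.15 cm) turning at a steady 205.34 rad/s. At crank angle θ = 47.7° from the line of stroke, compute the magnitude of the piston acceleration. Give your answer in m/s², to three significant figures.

644

ω = 205.3 rad/s
x(θ) = r cosθ + √(L² − r² sin²θ); with ω constant, a = ω²·d²x/dθ².
d²x/dθ² = −r cosθ − r²(cos2θ)/√u − r⁴ sin²2θ/(4u^{3/2}),  u = L² − r² sin²θ = 0.0121353 m².
Substituting r = 0.0233 m, L = 0.1115 m, θ = 47.7°: d²x/dθ² = -0.015272 m.
a = ω²·d²x/dθ² = (205.3)²·(-0.015272) = -643.94 m/s²;  |a| = 643.94 m/s².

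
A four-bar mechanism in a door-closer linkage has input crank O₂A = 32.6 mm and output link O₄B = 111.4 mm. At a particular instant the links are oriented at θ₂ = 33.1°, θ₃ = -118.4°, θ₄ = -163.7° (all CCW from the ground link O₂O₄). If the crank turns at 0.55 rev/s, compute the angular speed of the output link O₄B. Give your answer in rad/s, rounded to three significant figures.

0.679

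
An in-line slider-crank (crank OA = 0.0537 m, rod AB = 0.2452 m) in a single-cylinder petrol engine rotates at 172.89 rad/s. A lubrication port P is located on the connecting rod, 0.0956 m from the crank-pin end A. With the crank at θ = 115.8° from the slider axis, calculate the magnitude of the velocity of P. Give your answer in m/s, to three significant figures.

8.41

ω = 172.9 rad/s.  Crank-pin speed |V_A| = rω = 9.2842 m/s, perpendicular to OA.
Rod angle: sinφ = −(r/L) sinθ ⇒ φ = -11.372°; ω_rod = −rω cosθ/√(L²−r²sin²θ) = +16.809 rad/s.
V_P = V_A + ω_rod × AP, with AP = 0.0956 m along the rod.
Components: V_Px = −rω sinθ − a·ω_rod·sinφ = -8.0419 m/s;  V_Py = rω cosθ + a·ω_rod·cosφ = -2.4653 m/s.
|V_P| = √(V_Px² + V_Py²) = 8.4113 m/s.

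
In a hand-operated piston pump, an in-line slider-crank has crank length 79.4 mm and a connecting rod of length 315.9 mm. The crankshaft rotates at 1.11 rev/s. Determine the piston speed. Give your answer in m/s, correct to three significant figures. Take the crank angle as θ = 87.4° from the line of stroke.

0.560

ω = 2π·1.11 = 6.974 rad/s
For an in-line slider-crank, x = r cosθ + √(L² − r² sin²θ), so v = −rω sinθ·[1 + r cosθ/√(L² − r² sin²θ)].
With r = 0.0794 m, L = 0.3159 m, θ = 87.4°: √(L² − r² sin²θ) = 0.30578 m.
v = −0.0794·6.974·0.99897·[1 + 0.0794·0.04536/0.30578] = -0.55971 m/s.
|v| = 0.55971 m/s.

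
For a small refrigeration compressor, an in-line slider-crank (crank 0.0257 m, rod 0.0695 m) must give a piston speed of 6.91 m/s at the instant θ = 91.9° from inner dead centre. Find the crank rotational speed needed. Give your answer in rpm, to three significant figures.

For an in-line slider-crank, |v_piston| = rω|sinθ|·[1 + r cosθ/√(L² − r² sin²θ)].
With r = 0.0257 m, L = 0.0695 m, θ = 91.9°: the bracketed kinematic factor |dx/dθ| = 0.025347 m.
ω = v/|dx/dθ| = 6.91/0.025347 = 272.62 rad/s.
N = 60ω/(2π) = 2603.3 rpm.

2600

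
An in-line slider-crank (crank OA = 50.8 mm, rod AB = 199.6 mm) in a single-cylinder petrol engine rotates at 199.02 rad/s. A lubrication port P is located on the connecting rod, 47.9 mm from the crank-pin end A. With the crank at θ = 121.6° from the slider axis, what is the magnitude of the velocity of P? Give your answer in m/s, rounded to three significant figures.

9.25

ω = 199 rad/s.  Crank-pin speed |V_A| = rω = 10.11 m/s, perpendicular to OA.
Rod angle: sinφ = −(r/L) sinθ ⇒ φ = -12.520°; ω_rod = −rω cosθ/√(L²−r²sin²θ) = +27.188 rad/s.
V_P = V_A + ω_rod × AP, with AP = 0.0479 m along the rod.
Components: V_Px = −rω sinθ − a·ω_rod·sinφ = -8.3288 m/s;  V_Py = rω cosθ + a·ω_rod·cosφ = -4.0263 m/s.
|V_P| = √(V_Px² + V_Py²) = 9.251 m/s.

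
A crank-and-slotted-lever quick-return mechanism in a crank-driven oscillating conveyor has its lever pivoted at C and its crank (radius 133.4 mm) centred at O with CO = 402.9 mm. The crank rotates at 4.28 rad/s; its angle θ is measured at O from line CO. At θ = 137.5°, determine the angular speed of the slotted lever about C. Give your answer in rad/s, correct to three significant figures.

0.926

ω = 4.28 rad/s
Crank pin A relative to C: A = (d + r cosθ, r sinθ); lever angle φ = atan2(r sinθ, d + r cosθ).
Differentiating tanφ: φ̇ = rω(d cosθ + r)/(d² + r² + 2dr cosθ).
d² + r² + 2dr cosθ = |CA|² = 0.100871 m²;  d cosθ + r = -0.16365 m.
|ω_lever| = |0.1334·4.28·-0.16365| / 0.100871 = 0.92629 rad/s.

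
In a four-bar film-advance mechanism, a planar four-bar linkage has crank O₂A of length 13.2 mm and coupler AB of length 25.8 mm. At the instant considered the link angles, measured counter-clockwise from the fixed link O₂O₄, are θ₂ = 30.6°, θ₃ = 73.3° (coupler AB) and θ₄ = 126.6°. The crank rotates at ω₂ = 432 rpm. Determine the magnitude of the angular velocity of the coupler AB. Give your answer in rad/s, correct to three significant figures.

ω₂ = 45.24 rad/s (from 432 rpm).
Differentiating the loop-closure r₂e^{iθ₂}+r₃e^{iθ₃}=r₁+r₄e^{iθ₄} gives r₂ω₂e^{iθ₂}+r₃ω₃e^{iθ₃}=r₄ω₄e^{iθ₄}.
Eliminating the other unknown: ω₃ = r₂ω₂ sin(θ₄−θ₂) / [r₃ sin(θ₃−θ₄)].
Numerator sine = +0.99452; denominator sine = -0.80178.
Result = 0.0132·45.24·(+0.99452) / (0.0258·(-0.80178)) = -28.71 rad/s; magnitude 28.71 rad/s.

28.7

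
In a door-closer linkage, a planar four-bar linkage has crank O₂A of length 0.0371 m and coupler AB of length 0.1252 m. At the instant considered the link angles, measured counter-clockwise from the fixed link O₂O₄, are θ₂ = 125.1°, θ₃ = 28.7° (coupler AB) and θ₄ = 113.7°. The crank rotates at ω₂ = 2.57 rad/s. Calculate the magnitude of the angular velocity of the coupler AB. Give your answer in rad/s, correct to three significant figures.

0.151

ω₂ = 2.57 rad/s
Differentiating the loop-closure r₂e^{iθ₂}+r₃e^{iθ₃}=r₁+r₄e^{iθ₄} gives r₂ω₂e^{iθ₂}+r₃ω₃e^{iθ₃}=r₄ω₄e^{iθ₄}.
Eliminating the other unknown: ω₃ = r₂ω₂ sin(θ₄−θ₂) / [r₃ sin(θ₃−θ₄)].
Numerator sine = -0.19766; denominator sine = -0.99619.
Result = 0.0371·2.57·(-0.19766) / (0.1252·(-0.99619)) = +0.1511 rad/s; magnitude 0.1511 rad/s.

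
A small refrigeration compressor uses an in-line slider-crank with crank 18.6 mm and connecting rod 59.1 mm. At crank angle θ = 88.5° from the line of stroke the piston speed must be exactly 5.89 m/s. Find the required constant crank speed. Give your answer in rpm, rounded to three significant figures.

3000

For an in-line slider-crank, |v_piston| = rω|sinθ|·[1 + r cosθ/√(L² − r² sin²θ)].
With r = 0.0186 m, L = 0.0591 m, θ = 88.5°: the bracketed kinematic factor |dx/dθ| = 0.018755 m.
ω = v/|dx/dθ| = 5.89/0.018755 = 314.05 rad/s.
N = 60ω/(2π) = 2999 rpm.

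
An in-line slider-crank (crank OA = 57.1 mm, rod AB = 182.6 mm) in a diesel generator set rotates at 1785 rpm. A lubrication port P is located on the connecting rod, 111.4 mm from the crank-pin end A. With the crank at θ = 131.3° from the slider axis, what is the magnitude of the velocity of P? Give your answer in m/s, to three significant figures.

7.50

ω = 186.9 rad/s.  Crank-pin speed |V_A| = rω = 10.673 m/s, perpendicular to OA.
Rod angle: sinφ = −(r/L) sinθ ⇒ φ = -13.587°; ω_rod = −rω cosθ/√(L²−r²sin²θ) = +39.689 rad/s.
V_P = V_A + ω_rod × AP, with AP = 0.1114 m along the rod.
Components: V_Px = −rω sinθ − a·ω_rod·sinφ = -6.9799 m/s;  V_Py = rω cosθ + a·ω_rod·cosφ = -2.7468 m/s.
|V_P| = √(V_Px² + V_Py²) = 7.5009 m/s.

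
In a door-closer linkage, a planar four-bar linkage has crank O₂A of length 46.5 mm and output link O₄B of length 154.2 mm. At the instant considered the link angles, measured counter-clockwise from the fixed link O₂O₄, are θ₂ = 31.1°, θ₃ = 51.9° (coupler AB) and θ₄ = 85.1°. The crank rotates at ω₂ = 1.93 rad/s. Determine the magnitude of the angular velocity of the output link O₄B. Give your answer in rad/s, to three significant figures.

0.377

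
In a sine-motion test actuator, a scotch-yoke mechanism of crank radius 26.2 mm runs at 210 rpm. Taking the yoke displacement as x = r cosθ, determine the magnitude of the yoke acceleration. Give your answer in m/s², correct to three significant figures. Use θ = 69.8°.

4.38

ω = 21.99 rad/s (from 210 rpm).
x = r cosθ ⇒ ẍ = −rω² cosθ (ω constant).
|a| = rω²|cosθ| = 0.0262·(21.99)²·|cos 69.8°| = 4.3751 m/s².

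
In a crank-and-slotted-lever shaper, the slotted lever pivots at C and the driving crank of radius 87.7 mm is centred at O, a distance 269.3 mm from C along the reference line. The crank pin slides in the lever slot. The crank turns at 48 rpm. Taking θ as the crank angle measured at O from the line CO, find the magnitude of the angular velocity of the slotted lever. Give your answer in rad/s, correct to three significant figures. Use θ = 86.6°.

0.551

ω = 5.027 rad/s (from 48 rpm).
Crank pin A relative to C: A = (d + r cosθ, r sinθ); lever angle φ = atan2(r sinθ, d + r cosθ).
Differentiating tanφ: φ̇ = rω(d cosθ + r)/(d² + r² + 2dr cosθ).
d² + r² + 2dr cosθ = |CA|² = 0.0830151 m²;  d cosθ + r = +0.10367 m.
|ω_lever| = |0.0877·5.027·+0.10367| / 0.0830151 = 0.55052 rad/s.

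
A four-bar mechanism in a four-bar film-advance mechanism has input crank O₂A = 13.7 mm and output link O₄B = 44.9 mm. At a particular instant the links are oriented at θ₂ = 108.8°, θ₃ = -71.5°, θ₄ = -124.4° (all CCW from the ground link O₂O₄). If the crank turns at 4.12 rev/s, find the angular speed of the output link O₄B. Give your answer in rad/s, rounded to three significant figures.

ω₂ = 25.89 rad/s (from 4.12 rev/s).
Differentiating the loop-closure r₂e^{iθ₂}+r₃e^{iθ₃}=r₁+r₄e^{iθ₄} gives r₂ω₂e^{iθ₂}+r₃ω₃e^{iθ₃}=r₄ω₄e^{iθ₄}.
Eliminating the other unknown: ω₄ = r₂ω₂ sin(θ₂−θ₃) / [r₄ sin(θ₄−θ₃)].
Numerator sine = -0.00524; denominator sine = -0.79758.
Result = 0.0137·25.89·(-0.00524) / (0.0449·(-0.79758)) = +0.051853 rad/s; magnitude 0.051853 rad/s.

0.0519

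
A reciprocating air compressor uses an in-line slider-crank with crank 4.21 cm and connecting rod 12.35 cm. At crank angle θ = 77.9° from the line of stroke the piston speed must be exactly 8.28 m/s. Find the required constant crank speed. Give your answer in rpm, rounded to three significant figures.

1790

For an in-line slider-crank, |v_piston| = rω|sinθ|·[1 + r cosθ/√(L² − r² sin²θ)].
With r = 0.0421 m, L = 0.1235 m, θ = 77.9°: the bracketed kinematic factor |dx/dθ| = 0.044285 m.
ω = v/|dx/dθ| = 8.28/0.044285 = 186.97 rad/s.
N = 60ω/(2π) = 1785.5 rpm.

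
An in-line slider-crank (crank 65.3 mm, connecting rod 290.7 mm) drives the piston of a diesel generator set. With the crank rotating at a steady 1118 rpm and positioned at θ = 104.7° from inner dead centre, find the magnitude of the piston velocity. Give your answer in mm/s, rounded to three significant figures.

6960

ω = 2π·1118/60 = 117.1 rad/s
For an in-line slider-crank, x = r cosθ + √(L² − r² sin²θ), so v = −rω sinθ·[1 + r cosθ/√(L² − r² sin²θ)].
With r = 0.0653 m, L = 0.2907 m, θ = 104.7°: √(L² − r² sin²θ) = 0.28376 m.
v = −0.0653·117.1·0.96727·[1 + 0.0653·-0.25376/0.28376] = -6.963 m/s.
|v| = 6.963 m/s = 6963 mm/s.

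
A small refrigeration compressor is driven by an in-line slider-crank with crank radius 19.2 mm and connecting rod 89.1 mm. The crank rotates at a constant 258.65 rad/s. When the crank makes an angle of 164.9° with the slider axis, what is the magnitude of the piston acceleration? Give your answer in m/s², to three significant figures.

ω = 258.6 rad/s
x(θ) = r cosθ + √(L² − r² sin²θ); with ω constant, a = ω²·d²x/dθ².
d²x/dθ² = −r cosθ − r²(cos2θ)/√u − r⁴ sin²2θ/(4u^{3/2}),  u = L² − r² sin²θ = 0.00791379 m².
Substituting r = 0.0192 m, L = 0.0891 m, θ = 164.9°: d²x/dθ² = +0.014943 m.
a = ω²·d²x/dθ² = (258.6)²·(+0.014943) = +999.71 m/s²;  |a| = 999.71 m/s².

1000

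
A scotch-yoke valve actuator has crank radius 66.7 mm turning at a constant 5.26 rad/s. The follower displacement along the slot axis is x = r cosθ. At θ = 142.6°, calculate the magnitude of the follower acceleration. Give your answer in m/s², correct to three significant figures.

ω = 5.26 rad/s
x = r cosθ ⇒ ẍ = −rω² cosθ (ω constant).
|a| = rω²|cosθ| = 0.0667·(5.26)²·|cos 142.6°| = 1.466 m/s².

1.47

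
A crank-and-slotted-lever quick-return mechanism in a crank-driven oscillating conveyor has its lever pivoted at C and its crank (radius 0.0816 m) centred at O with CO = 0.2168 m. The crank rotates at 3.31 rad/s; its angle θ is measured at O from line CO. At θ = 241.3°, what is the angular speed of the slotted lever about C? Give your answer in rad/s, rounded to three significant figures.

ω = 3.31 rad/s
Crank pin A relative to C: A = (d + r cosθ, r sinθ); lever angle φ = atan2(r sinθ, d + r cosθ).
Differentiating tanφ: φ̇ = rω(d cosθ + r)/(d² + r² + 2dr cosθ).
d² + r² + 2dr cosθ = |CA|² = 0.0366696 m²;  d cosθ + r = -0.022512 m.
|ω_lever| = |0.0816·3.31·-0.022512| / 0.0366696 = 0.16582 rad/s.

0.166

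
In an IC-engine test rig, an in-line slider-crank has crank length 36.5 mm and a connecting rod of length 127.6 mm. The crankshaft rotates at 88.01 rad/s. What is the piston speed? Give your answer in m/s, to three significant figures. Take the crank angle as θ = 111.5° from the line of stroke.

ω = 88.01 rad/s
For an in-line slider-crank, x = r cosθ + √(L² − r² sin²θ), so v = −rω sinθ·[1 + r cosθ/√(L² − r² sin²θ)].
With r = 0.0365 m, L = 0.1276 m, θ = 111.5°: √(L² − r² sin²θ) = 0.123 m.
v = −0.0365·88.01·0.93042·[1 + 0.0365·-0.36650/0.123] = -2.6638 m/s.
|v| = 2.6638 m/s.

2.66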